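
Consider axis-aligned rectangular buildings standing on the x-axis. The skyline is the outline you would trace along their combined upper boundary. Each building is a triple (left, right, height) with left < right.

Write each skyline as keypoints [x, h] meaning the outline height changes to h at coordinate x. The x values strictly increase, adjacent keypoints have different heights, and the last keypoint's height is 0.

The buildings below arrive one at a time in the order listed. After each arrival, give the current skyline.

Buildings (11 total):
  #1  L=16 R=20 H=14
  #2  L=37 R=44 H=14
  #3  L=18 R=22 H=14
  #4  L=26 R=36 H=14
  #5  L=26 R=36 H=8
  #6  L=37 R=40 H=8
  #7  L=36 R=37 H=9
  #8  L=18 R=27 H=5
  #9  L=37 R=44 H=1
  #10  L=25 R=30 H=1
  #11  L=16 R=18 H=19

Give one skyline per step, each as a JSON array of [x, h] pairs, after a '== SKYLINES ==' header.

== SKYLINES ==
[[16,14],[20,0]]
[[16,14],[20,0],[37,14],[44,0]]
[[16,14],[22,0],[37,14],[44,0]]
[[16,14],[22,0],[26,14],[36,0],[37,14],[44,0]]
[[16,14],[22,0],[26,14],[36,0],[37,14],[44,0]]
[[16,14],[22,0],[26,14],[36,0],[37,14],[44,0]]
[[16,14],[22,0],[26,14],[36,9],[37,14],[44,0]]
[[16,14],[22,5],[26,14],[36,9],[37,14],[44,0]]
[[16,14],[22,5],[26,14],[36,9],[37,14],[44,0]]
[[16,14],[22,5],[26,14],[36,9],[37,14],[44,0]]
[[16,19],[18,14],[22,5],[26,14],[36,9],[37,14],[44,0]]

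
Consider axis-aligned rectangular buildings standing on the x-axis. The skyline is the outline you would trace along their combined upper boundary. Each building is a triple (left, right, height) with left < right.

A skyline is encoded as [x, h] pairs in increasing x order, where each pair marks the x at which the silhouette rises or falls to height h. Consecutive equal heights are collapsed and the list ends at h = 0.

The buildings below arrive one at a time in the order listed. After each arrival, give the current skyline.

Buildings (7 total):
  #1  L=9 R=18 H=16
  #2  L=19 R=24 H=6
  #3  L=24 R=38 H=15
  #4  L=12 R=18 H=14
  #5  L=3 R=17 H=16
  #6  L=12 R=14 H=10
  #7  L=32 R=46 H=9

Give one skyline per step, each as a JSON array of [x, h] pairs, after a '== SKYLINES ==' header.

== SKYLINES ==
[[9,16],[18,0]]
[[9,16],[18,0],[19,6],[24,0]]
[[9,16],[18,0],[19,6],[24,15],[38,0]]
[[9,16],[18,0],[19,6],[24,15],[38,0]]
[[3,16],[18,0],[19,6],[24,15],[38,0]]
[[3,16],[18,0],[19,6],[24,15],[38,0]]
[[3,16],[18,0],[19,6],[24,15],[38,9],[46,0]]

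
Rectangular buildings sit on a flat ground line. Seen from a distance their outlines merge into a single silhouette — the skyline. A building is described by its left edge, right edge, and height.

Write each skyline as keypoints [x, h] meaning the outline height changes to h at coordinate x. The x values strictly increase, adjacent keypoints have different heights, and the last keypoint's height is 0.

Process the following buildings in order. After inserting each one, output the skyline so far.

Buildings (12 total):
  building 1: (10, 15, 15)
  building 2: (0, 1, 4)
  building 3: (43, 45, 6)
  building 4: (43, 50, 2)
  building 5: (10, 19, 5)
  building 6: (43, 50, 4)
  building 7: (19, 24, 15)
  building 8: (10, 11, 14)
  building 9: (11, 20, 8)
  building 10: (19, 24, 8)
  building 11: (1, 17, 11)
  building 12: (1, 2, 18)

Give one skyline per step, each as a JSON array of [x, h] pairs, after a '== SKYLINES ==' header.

== SKYLINES ==
[[10,15],[15,0]]
[[0,4],[1,0],[10,15],[15,0]]
[[0,4],[1,0],[10,15],[15,0],[43,6],[45,0]]
[[0,4],[1,0],[10,15],[15,0],[43,6],[45,2],[50,0]]
[[0,4],[1,0],[10,15],[15,5],[19,0],[43,6],[45,2],[50,0]]
[[0,4],[1,0],[10,15],[15,5],[19,0],[43,6],[45,4],[50,0]]
[[0,4],[1,0],[10,15],[15,5],[19,15],[24,0],[43,6],[45,4],[50,0]]
[[0,4],[1,0],[10,15],[15,5],[19,15],[24,0],[43,6],[45,4],[50,0]]
[[0,4],[1,0],[10,15],[15,8],[19,15],[24,0],[43,6],[45,4],[50,0]]
[[0,4],[1,0],[10,15],[15,8],[19,15],[24,0],[43,6],[45,4],[50,0]]
[[0,4],[1,11],[10,15],[15,11],[17,8],[19,15],[24,0],[43,6],[45,4],[50,0]]
[[0,4],[1,18],[2,11],[10,15],[15,11],[17,8],[19,15],[24,0],[43,6],[45,4],[50,0]]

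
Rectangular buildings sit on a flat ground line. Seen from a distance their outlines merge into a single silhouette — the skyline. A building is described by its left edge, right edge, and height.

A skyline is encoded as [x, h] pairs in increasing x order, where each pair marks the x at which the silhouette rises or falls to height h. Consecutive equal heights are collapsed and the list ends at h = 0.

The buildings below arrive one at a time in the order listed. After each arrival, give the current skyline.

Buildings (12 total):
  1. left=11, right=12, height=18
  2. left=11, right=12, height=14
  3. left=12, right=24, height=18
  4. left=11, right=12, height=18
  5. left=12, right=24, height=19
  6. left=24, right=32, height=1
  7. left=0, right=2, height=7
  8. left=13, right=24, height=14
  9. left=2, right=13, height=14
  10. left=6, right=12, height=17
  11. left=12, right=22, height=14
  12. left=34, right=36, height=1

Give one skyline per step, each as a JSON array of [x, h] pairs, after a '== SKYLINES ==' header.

== SKYLINES ==
[[11,18],[12,0]]
[[11,18],[12,0]]
[[11,18],[24,0]]
[[11,18],[24,0]]
[[11,18],[12,19],[24,0]]
[[11,18],[12,19],[24,1],[32,0]]
[[0,7],[2,0],[11,18],[12,19],[24,1],[32,0]]
[[0,7],[2,0],[11,18],[12,19],[24,1],[32,0]]
[[0,7],[2,14],[11,18],[12,19],[24,1],[32,0]]
[[0,7],[2,14],[6,17],[11,18],[12,19],[24,1],[32,0]]
[[0,7],[2,14],[6,17],[11,18],[12,19],[24,1],[32,0]]
[[0,7],[2,14],[6,17],[11,18],[12,19],[24,1],[32,0],[34,1],[36,0]]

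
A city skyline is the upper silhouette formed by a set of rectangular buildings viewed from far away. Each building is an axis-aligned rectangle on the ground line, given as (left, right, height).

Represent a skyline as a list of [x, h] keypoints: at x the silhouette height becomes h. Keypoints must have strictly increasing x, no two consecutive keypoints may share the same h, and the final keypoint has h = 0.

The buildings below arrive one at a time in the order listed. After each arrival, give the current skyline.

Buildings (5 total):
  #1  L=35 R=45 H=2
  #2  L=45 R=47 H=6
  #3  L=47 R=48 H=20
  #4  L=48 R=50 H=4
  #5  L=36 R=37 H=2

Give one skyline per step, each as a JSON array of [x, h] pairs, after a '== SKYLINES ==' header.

== SKYLINES ==
[[35,2],[45,0]]
[[35,2],[45,6],[47,0]]
[[35,2],[45,6],[47,20],[48,0]]
[[35,2],[45,6],[47,20],[48,4],[50,0]]
[[35,2],[45,6],[47,20],[48,4],[50,0]]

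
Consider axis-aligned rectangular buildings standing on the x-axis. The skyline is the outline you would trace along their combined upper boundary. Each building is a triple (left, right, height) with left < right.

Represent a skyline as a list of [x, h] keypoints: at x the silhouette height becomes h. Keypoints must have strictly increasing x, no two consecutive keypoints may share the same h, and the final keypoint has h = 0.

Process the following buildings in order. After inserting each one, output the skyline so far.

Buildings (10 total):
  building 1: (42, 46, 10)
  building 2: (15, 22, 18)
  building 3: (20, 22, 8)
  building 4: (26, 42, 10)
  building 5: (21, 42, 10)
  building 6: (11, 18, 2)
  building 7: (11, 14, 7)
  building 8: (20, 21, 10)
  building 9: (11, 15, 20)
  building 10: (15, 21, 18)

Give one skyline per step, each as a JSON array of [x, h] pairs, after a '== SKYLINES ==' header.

== SKYLINES ==
[[42,10],[46,0]]
[[15,18],[22,0],[42,10],[46,0]]
[[15,18],[22,0],[42,10],[46,0]]
[[15,18],[22,0],[26,10],[46,0]]
[[15,18],[22,10],[46,0]]
[[11,2],[15,18],[22,10],[46,0]]
[[11,7],[14,2],[15,18],[22,10],[46,0]]
[[11,7],[14,2],[15,18],[22,10],[46,0]]
[[11,20],[15,18],[22,10],[46,0]]
[[11,20],[15,18],[22,10],[46,0]]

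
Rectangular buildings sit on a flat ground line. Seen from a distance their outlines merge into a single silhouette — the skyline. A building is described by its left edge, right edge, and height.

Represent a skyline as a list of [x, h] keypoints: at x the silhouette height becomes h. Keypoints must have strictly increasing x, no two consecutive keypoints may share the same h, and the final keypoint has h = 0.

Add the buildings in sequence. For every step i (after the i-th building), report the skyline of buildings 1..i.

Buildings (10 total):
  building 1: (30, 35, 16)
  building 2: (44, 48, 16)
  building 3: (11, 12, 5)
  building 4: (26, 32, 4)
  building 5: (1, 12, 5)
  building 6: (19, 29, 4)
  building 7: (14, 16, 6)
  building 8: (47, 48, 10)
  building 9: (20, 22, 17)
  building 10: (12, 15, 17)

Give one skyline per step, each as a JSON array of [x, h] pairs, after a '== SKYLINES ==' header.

== SKYLINES ==
[[30,16],[35,0]]
[[30,16],[35,0],[44,16],[48,0]]
[[11,5],[12,0],[30,16],[35,0],[44,16],[48,0]]
[[11,5],[12,0],[26,4],[30,16],[35,0],[44,16],[48,0]]
[[1,5],[12,0],[26,4],[30,16],[35,0],[44,16],[48,0]]
[[1,5],[12,0],[19,4],[30,16],[35,0],[44,16],[48,0]]
[[1,5],[12,0],[14,6],[16,0],[19,4],[30,16],[35,0],[44,16],[48,0]]
[[1,5],[12,0],[14,6],[16,0],[19,4],[30,16],[35,0],[44,16],[48,0]]
[[1,5],[12,0],[14,6],[16,0],[19,4],[20,17],[22,4],[30,16],[35,0],[44,16],[48,0]]
[[1,5],[12,17],[15,6],[16,0],[19,4],[20,17],[22,4],[30,16],[35,0],[44,16],[48,0]]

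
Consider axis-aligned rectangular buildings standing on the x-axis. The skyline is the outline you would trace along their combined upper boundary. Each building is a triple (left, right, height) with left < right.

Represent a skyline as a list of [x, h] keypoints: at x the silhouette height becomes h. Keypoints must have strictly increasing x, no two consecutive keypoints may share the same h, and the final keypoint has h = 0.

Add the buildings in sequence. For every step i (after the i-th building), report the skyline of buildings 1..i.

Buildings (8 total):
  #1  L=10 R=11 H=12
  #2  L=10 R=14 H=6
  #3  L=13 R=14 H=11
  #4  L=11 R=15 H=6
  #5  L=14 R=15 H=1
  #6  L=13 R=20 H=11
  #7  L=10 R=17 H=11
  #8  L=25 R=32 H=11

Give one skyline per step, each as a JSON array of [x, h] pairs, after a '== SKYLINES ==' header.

== SKYLINES ==
[[10,12],[11,0]]
[[10,12],[11,6],[14,0]]
[[10,12],[11,6],[13,11],[14,0]]
[[10,12],[11,6],[13,11],[14,6],[15,0]]
[[10,12],[11,6],[13,11],[14,6],[15,0]]
[[10,12],[11,6],[13,11],[20,0]]
[[10,12],[11,11],[20,0]]
[[10,12],[11,11],[20,0],[25,11],[32,0]]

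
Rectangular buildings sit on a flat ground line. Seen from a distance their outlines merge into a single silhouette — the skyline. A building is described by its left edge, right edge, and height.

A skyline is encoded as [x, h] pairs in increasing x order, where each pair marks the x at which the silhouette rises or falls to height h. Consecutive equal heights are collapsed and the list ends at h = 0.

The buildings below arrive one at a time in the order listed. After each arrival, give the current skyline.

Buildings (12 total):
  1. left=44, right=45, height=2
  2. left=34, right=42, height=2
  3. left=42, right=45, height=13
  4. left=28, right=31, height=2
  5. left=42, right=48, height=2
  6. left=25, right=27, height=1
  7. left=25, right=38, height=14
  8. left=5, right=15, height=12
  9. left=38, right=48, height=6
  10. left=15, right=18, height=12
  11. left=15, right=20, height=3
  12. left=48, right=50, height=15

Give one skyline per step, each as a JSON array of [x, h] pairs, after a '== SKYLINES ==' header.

== SKYLINES ==
[[44,2],[45,0]]
[[34,2],[42,0],[44,2],[45,0]]
[[34,2],[42,13],[45,0]]
[[28,2],[31,0],[34,2],[42,13],[45,0]]
[[28,2],[31,0],[34,2],[42,13],[45,2],[48,0]]
[[25,1],[27,0],[28,2],[31,0],[34,2],[42,13],[45,2],[48,0]]
[[25,14],[38,2],[42,13],[45,2],[48,0]]
[[5,12],[15,0],[25,14],[38,2],[42,13],[45,2],[48,0]]
[[5,12],[15,0],[25,14],[38,6],[42,13],[45,6],[48,0]]
[[5,12],[18,0],[25,14],[38,6],[42,13],[45,6],[48,0]]
[[5,12],[18,3],[20,0],[25,14],[38,6],[42,13],[45,6],[48,0]]
[[5,12],[18,3],[20,0],[25,14],[38,6],[42,13],[45,6],[48,15],[50,0]]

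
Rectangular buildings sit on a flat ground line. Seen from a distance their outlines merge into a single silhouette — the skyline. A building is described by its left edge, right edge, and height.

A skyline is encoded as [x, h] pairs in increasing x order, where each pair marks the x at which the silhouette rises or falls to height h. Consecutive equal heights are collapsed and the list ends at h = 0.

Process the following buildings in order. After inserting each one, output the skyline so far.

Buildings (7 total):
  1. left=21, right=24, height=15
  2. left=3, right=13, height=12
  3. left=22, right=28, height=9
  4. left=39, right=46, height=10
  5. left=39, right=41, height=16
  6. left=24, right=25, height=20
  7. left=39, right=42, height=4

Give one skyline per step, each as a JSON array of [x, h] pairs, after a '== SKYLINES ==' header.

== SKYLINES ==
[[21,15],[24,0]]
[[3,12],[13,0],[21,15],[24,0]]
[[3,12],[13,0],[21,15],[24,9],[28,0]]
[[3,12],[13,0],[21,15],[24,9],[28,0],[39,10],[46,0]]
[[3,12],[13,0],[21,15],[24,9],[28,0],[39,16],[41,10],[46,0]]
[[3,12],[13,0],[21,15],[24,20],[25,9],[28,0],[39,16],[41,10],[46,0]]
[[3,12],[13,0],[21,15],[24,20],[25,9],[28,0],[39,16],[41,10],[46,0]]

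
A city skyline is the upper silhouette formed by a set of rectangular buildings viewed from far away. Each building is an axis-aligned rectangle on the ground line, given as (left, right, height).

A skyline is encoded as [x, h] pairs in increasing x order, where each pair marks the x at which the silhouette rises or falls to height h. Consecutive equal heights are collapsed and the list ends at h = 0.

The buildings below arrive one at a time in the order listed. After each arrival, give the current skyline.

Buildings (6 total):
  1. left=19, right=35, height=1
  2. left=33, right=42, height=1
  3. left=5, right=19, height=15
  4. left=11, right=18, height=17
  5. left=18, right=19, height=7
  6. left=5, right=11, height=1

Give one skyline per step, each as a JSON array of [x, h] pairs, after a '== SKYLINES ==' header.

== SKYLINES ==
[[19,1],[35,0]]
[[19,1],[42,0]]
[[5,15],[19,1],[42,0]]
[[5,15],[11,17],[18,15],[19,1],[42,0]]
[[5,15],[11,17],[18,15],[19,1],[42,0]]
[[5,15],[11,17],[18,15],[19,1],[42,0]]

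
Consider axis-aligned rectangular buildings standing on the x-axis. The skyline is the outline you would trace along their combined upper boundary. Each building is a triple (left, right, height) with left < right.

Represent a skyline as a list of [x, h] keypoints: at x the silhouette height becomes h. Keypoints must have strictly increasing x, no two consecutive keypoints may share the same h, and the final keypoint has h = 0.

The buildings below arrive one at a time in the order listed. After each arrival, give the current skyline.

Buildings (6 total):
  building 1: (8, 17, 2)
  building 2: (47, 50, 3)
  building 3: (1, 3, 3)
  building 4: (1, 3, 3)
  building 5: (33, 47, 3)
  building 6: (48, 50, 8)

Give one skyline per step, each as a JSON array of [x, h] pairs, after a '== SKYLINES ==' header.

== SKYLINES ==
[[8,2],[17,0]]
[[8,2],[17,0],[47,3],[50,0]]
[[1,3],[3,0],[8,2],[17,0],[47,3],[50,0]]
[[1,3],[3,0],[8,2],[17,0],[47,3],[50,0]]
[[1,3],[3,0],[8,2],[17,0],[33,3],[50,0]]
[[1,3],[3,0],[8,2],[17,0],[33,3],[48,8],[50,0]]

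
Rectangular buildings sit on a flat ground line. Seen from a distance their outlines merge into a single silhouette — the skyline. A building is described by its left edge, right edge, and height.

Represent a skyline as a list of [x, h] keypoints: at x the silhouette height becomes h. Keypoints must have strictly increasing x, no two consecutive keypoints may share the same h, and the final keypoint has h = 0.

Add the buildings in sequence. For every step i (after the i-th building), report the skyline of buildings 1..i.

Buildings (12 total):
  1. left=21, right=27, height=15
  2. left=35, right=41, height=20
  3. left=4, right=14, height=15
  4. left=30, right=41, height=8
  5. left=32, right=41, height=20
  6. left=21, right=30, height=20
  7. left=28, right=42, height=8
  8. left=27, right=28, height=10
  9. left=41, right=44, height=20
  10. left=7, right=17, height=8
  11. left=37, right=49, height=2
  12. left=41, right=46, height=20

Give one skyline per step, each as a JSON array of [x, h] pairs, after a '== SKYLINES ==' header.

== SKYLINES ==
[[21,15],[27,0]]
[[21,15],[27,0],[35,20],[41,0]]
[[4,15],[14,0],[21,15],[27,0],[35,20],[41,0]]
[[4,15],[14,0],[21,15],[27,0],[30,8],[35,20],[41,0]]
[[4,15],[14,0],[21,15],[27,0],[30,8],[32,20],[41,0]]
[[4,15],[14,0],[21,20],[30,8],[32,20],[41,0]]
[[4,15],[14,0],[21,20],[30,8],[32,20],[41,8],[42,0]]
[[4,15],[14,0],[21,20],[30,8],[32,20],[41,8],[42,0]]
[[4,15],[14,0],[21,20],[30,8],[32,20],[44,0]]
[[4,15],[14,8],[17,0],[21,20],[30,8],[32,20],[44,0]]
[[4,15],[14,8],[17,0],[21,20],[30,8],[32,20],[44,2],[49,0]]
[[4,15],[14,8],[17,0],[21,20],[30,8],[32,20],[46,2],[49,0]]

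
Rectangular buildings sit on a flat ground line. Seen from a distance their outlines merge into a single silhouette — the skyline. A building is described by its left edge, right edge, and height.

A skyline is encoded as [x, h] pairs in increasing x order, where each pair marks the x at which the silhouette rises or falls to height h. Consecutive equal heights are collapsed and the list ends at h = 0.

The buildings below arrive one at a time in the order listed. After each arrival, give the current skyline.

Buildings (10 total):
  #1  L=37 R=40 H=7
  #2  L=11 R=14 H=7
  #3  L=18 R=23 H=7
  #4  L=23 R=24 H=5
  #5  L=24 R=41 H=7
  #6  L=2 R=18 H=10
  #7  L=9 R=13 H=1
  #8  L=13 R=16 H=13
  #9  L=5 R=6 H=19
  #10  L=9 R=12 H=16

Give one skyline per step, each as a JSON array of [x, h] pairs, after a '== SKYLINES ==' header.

== SKYLINES ==
[[37,7],[40,0]]
[[11,7],[14,0],[37,7],[40,0]]
[[11,7],[14,0],[18,7],[23,0],[37,7],[40,0]]
[[11,7],[14,0],[18,7],[23,5],[24,0],[37,7],[40,0]]
[[11,7],[14,0],[18,7],[23,5],[24,7],[41,0]]
[[2,10],[18,7],[23,5],[24,7],[41,0]]
[[2,10],[18,7],[23,5],[24,7],[41,0]]
[[2,10],[13,13],[16,10],[18,7],[23,5],[24,7],[41,0]]
[[2,10],[5,19],[6,10],[13,13],[16,10],[18,7],[23,5],[24,7],[41,0]]
[[2,10],[5,19],[6,10],[9,16],[12,10],[13,13],[16,10],[18,7],[23,5],[24,7],[41,0]]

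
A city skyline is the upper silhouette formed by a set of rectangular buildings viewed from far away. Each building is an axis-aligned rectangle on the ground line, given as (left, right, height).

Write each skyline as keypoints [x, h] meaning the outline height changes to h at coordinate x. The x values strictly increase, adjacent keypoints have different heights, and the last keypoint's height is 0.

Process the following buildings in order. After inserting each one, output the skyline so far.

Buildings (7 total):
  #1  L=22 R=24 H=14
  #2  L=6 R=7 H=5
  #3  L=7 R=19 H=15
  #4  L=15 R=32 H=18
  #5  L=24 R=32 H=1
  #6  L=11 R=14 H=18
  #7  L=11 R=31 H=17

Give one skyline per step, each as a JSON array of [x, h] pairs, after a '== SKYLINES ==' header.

== SKYLINES ==
[[22,14],[24,0]]
[[6,5],[7,0],[22,14],[24,0]]
[[6,5],[7,15],[19,0],[22,14],[24,0]]
[[6,5],[7,15],[15,18],[32,0]]
[[6,5],[7,15],[15,18],[32,0]]
[[6,5],[7,15],[11,18],[14,15],[15,18],[32,0]]
[[6,5],[7,15],[11,18],[14,17],[15,18],[32,0]]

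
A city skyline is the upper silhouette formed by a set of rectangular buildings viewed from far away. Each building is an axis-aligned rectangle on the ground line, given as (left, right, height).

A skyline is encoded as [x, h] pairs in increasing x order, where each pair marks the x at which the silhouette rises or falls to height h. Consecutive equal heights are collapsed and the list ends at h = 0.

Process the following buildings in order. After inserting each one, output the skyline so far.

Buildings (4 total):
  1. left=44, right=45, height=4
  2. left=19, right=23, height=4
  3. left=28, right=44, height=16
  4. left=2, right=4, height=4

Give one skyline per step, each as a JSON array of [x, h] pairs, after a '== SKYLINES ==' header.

== SKYLINES ==
[[44,4],[45,0]]
[[19,4],[23,0],[44,4],[45,0]]
[[19,4],[23,0],[28,16],[44,4],[45,0]]
[[2,4],[4,0],[19,4],[23,0],[28,16],[44,4],[45,0]]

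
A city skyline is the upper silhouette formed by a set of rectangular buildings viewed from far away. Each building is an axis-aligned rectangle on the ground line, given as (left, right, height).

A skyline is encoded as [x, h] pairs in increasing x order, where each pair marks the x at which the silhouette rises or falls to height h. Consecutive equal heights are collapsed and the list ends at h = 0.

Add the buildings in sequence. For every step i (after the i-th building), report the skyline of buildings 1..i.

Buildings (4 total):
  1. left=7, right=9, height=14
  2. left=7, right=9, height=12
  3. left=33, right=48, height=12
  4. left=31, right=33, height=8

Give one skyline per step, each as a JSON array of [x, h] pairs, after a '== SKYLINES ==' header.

== SKYLINES ==
[[7,14],[9,0]]
[[7,14],[9,0]]
[[7,14],[9,0],[33,12],[48,0]]
[[7,14],[9,0],[31,8],[33,12],[48,0]]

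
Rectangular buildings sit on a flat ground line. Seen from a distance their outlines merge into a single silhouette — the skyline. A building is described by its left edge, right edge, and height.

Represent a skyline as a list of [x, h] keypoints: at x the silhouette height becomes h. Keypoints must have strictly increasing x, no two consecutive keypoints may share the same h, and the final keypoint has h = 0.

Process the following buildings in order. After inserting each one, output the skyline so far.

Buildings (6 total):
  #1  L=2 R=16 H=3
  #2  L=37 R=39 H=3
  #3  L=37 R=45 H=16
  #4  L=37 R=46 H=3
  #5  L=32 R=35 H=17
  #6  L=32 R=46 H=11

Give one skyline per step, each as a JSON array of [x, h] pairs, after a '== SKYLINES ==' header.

== SKYLINES ==
[[2,3],[16,0]]
[[2,3],[16,0],[37,3],[39,0]]
[[2,3],[16,0],[37,16],[45,0]]
[[2,3],[16,0],[37,16],[45,3],[46,0]]
[[2,3],[16,0],[32,17],[35,0],[37,16],[45,3],[46,0]]
[[2,3],[16,0],[32,17],[35,11],[37,16],[45,11],[46,0]]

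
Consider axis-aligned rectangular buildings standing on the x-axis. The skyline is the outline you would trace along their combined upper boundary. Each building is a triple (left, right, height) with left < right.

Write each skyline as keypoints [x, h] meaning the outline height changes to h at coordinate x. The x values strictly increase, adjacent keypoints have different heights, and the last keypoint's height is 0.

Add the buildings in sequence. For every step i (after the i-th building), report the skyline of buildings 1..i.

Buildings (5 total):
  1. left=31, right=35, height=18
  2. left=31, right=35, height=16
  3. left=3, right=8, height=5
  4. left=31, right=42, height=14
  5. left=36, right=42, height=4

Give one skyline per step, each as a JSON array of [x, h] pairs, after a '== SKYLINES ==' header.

== SKYLINES ==
[[31,18],[35,0]]
[[31,18],[35,0]]
[[3,5],[8,0],[31,18],[35,0]]
[[3,5],[8,0],[31,18],[35,14],[42,0]]
[[3,5],[8,0],[31,18],[35,14],[42,0]]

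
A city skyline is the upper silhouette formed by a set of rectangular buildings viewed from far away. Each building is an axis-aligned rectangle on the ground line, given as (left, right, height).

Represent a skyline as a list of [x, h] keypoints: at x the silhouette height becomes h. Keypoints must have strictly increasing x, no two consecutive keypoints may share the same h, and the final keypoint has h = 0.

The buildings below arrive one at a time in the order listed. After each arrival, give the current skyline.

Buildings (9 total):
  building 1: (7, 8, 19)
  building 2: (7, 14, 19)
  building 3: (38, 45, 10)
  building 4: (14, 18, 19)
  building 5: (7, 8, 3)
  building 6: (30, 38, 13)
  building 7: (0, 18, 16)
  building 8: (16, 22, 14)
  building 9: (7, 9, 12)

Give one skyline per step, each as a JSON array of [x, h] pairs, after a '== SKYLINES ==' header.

== SKYLINES ==
[[7,19],[8,0]]
[[7,19],[14,0]]
[[7,19],[14,0],[38,10],[45,0]]
[[7,19],[18,0],[38,10],[45,0]]
[[7,19],[18,0],[38,10],[45,0]]
[[7,19],[18,0],[30,13],[38,10],[45,0]]
[[0,16],[7,19],[18,0],[30,13],[38,10],[45,0]]
[[0,16],[7,19],[18,14],[22,0],[30,13],[38,10],[45,0]]
[[0,16],[7,19],[18,14],[22,0],[30,13],[38,10],[45,0]]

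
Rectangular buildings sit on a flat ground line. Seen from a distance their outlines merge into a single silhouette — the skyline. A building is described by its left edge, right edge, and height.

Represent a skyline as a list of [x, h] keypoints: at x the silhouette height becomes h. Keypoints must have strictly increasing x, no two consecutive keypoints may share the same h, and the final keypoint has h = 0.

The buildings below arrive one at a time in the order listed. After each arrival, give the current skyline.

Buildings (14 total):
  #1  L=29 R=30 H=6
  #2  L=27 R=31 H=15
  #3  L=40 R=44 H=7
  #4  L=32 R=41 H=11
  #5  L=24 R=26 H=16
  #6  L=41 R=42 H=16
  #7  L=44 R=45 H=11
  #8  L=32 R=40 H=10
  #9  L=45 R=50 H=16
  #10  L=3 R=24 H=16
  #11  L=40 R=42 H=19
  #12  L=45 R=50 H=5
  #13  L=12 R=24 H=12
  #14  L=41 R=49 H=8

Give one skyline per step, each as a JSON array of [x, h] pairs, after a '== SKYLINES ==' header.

== SKYLINES ==
[[29,6],[30,0]]
[[27,15],[31,0]]
[[27,15],[31,0],[40,7],[44,0]]
[[27,15],[31,0],[32,11],[41,7],[44,0]]
[[24,16],[26,0],[27,15],[31,0],[32,11],[41,7],[44,0]]
[[24,16],[26,0],[27,15],[31,0],[32,11],[41,16],[42,7],[44,0]]
[[24,16],[26,0],[27,15],[31,0],[32,11],[41,16],[42,7],[44,11],[45,0]]
[[24,16],[26,0],[27,15],[31,0],[32,11],[41,16],[42,7],[44,11],[45,0]]
[[24,16],[26,0],[27,15],[31,0],[32,11],[41,16],[42,7],[44,11],[45,16],[50,0]]
[[3,16],[26,0],[27,15],[31,0],[32,11],[41,16],[42,7],[44,11],[45,16],[50,0]]
[[3,16],[26,0],[27,15],[31,0],[32,11],[40,19],[42,7],[44,11],[45,16],[50,0]]
[[3,16],[26,0],[27,15],[31,0],[32,11],[40,19],[42,7],[44,11],[45,16],[50,0]]
[[3,16],[26,0],[27,15],[31,0],[32,11],[40,19],[42,7],[44,11],[45,16],[50,0]]
[[3,16],[26,0],[27,15],[31,0],[32,11],[40,19],[42,8],[44,11],[45,16],[50,0]]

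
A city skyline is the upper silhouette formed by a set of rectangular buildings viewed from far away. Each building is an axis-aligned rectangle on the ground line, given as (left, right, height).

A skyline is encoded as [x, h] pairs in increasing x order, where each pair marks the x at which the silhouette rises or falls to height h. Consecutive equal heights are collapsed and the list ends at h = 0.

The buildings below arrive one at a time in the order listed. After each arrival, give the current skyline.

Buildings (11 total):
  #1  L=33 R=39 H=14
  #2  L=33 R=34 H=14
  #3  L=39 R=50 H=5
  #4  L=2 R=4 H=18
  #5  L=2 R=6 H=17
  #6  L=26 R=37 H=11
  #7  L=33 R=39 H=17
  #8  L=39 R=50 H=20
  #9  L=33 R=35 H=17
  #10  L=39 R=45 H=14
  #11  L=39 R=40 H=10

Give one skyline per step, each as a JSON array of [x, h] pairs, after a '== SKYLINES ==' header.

== SKYLINES ==
[[33,14],[39,0]]
[[33,14],[39,0]]
[[33,14],[39,5],[50,0]]
[[2,18],[4,0],[33,14],[39,5],[50,0]]
[[2,18],[4,17],[6,0],[33,14],[39,5],[50,0]]
[[2,18],[4,17],[6,0],[26,11],[33,14],[39,5],[50,0]]
[[2,18],[4,17],[6,0],[26,11],[33,17],[39,5],[50,0]]
[[2,18],[4,17],[6,0],[26,11],[33,17],[39,20],[50,0]]
[[2,18],[4,17],[6,0],[26,11],[33,17],[39,20],[50,0]]
[[2,18],[4,17],[6,0],[26,11],[33,17],[39,20],[50,0]]
[[2,18],[4,17],[6,0],[26,11],[33,17],[39,20],[50,0]]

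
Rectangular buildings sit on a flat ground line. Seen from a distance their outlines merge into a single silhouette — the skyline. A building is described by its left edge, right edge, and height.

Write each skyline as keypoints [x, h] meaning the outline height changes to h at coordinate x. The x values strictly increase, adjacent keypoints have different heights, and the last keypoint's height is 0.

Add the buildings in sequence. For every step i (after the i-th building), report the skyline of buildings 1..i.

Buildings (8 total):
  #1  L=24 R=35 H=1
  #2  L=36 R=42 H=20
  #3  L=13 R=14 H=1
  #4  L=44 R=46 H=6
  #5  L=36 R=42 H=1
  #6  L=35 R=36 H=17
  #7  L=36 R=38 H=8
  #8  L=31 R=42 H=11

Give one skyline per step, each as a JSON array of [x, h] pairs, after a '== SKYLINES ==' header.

== SKYLINES ==
[[24,1],[35,0]]
[[24,1],[35,0],[36,20],[42,0]]
[[13,1],[14,0],[24,1],[35,0],[36,20],[42,0]]
[[13,1],[14,0],[24,1],[35,0],[36,20],[42,0],[44,6],[46,0]]
[[13,1],[14,0],[24,1],[35,0],[36,20],[42,0],[44,6],[46,0]]
[[13,1],[14,0],[24,1],[35,17],[36,20],[42,0],[44,6],[46,0]]
[[13,1],[14,0],[24,1],[35,17],[36,20],[42,0],[44,6],[46,0]]
[[13,1],[14,0],[24,1],[31,11],[35,17],[36,20],[42,0],[44,6],[46,0]]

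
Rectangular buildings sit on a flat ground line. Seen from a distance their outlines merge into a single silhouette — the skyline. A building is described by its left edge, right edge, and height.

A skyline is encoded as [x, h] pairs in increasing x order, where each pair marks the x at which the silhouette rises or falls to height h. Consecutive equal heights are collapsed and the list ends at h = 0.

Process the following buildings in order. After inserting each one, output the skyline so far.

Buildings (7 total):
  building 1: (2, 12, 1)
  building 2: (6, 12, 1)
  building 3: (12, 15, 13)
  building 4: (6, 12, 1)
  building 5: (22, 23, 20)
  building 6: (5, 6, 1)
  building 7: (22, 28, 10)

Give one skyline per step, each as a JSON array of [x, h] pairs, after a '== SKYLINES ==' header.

== SKYLINES ==
[[2,1],[12,0]]
[[2,1],[12,0]]
[[2,1],[12,13],[15,0]]
[[2,1],[12,13],[15,0]]
[[2,1],[12,13],[15,0],[22,20],[23,0]]
[[2,1],[12,13],[15,0],[22,20],[23,0]]
[[2,1],[12,13],[15,0],[22,20],[23,10],[28,0]]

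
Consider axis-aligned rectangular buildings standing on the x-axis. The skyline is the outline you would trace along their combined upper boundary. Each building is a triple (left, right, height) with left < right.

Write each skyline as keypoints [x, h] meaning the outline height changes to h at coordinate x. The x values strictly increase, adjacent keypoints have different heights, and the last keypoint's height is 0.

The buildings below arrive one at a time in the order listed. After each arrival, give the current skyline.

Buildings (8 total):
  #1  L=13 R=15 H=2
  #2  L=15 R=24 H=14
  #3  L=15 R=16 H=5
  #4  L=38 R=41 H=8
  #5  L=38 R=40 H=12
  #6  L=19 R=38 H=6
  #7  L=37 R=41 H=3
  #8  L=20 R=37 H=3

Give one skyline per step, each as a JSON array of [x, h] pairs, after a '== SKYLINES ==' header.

== SKYLINES ==
[[13,2],[15,0]]
[[13,2],[15,14],[24,0]]
[[13,2],[15,14],[24,0]]
[[13,2],[15,14],[24,0],[38,8],[41,0]]
[[13,2],[15,14],[24,0],[38,12],[40,8],[41,0]]
[[13,2],[15,14],[24,6],[38,12],[40,8],[41,0]]
[[13,2],[15,14],[24,6],[38,12],[40,8],[41,0]]
[[13,2],[15,14],[24,6],[38,12],[40,8],[41,0]]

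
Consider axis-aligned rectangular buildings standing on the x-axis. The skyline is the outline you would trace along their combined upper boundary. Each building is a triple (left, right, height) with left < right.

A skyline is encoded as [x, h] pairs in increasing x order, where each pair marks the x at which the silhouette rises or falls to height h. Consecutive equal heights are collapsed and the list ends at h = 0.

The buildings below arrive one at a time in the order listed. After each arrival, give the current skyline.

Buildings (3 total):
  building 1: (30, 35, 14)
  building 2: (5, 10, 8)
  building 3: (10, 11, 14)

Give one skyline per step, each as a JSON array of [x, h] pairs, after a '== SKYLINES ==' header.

== SKYLINES ==
[[30,14],[35,0]]
[[5,8],[10,0],[30,14],[35,0]]
[[5,8],[10,14],[11,0],[30,14],[35,0]]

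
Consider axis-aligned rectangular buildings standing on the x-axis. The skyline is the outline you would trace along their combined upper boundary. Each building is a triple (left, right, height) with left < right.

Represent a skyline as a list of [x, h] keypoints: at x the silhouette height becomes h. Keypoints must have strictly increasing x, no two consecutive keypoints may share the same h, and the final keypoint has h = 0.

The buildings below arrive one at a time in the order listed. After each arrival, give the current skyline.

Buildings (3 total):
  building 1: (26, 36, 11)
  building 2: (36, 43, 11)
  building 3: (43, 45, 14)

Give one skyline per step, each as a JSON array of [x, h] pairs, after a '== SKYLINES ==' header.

== SKYLINES ==
[[26,11],[36,0]]
[[26,11],[43,0]]
[[26,11],[43,14],[45,0]]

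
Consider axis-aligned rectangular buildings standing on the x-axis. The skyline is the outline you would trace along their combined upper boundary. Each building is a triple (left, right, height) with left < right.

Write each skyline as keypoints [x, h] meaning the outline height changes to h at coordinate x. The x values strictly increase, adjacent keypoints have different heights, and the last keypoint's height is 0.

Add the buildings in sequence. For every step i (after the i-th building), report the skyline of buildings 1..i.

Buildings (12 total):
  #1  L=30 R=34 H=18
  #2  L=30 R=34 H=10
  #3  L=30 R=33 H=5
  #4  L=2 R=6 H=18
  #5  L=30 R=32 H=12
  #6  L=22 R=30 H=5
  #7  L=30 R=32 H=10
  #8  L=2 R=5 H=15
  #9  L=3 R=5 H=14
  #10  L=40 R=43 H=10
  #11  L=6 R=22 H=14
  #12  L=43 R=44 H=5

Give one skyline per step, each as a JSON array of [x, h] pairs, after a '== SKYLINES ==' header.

== SKYLINES ==
[[30,18],[34,0]]
[[30,18],[34,0]]
[[30,18],[34,0]]
[[2,18],[6,0],[30,18],[34,0]]
[[2,18],[6,0],[30,18],[34,0]]
[[2,18],[6,0],[22,5],[30,18],[34,0]]
[[2,18],[6,0],[22,5],[30,18],[34,0]]
[[2,18],[6,0],[22,5],[30,18],[34,0]]
[[2,18],[6,0],[22,5],[30,18],[34,0]]
[[2,18],[6,0],[22,5],[30,18],[34,0],[40,10],[43,0]]
[[2,18],[6,14],[22,5],[30,18],[34,0],[40,10],[43,0]]
[[2,18],[6,14],[22,5],[30,18],[34,0],[40,10],[43,5],[44,0]]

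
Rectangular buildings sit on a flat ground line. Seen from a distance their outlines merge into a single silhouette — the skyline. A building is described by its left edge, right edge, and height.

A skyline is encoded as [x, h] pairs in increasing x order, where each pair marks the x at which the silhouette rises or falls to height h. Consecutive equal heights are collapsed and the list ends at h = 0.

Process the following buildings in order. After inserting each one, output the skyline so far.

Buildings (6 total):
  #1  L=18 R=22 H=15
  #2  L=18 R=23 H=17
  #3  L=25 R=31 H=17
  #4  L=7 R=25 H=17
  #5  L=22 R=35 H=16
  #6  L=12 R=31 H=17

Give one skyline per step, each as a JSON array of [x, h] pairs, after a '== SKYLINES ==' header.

== SKYLINES ==
[[18,15],[22,0]]
[[18,17],[23,0]]
[[18,17],[23,0],[25,17],[31,0]]
[[7,17],[31,0]]
[[7,17],[31,16],[35,0]]
[[7,17],[31,16],[35,0]]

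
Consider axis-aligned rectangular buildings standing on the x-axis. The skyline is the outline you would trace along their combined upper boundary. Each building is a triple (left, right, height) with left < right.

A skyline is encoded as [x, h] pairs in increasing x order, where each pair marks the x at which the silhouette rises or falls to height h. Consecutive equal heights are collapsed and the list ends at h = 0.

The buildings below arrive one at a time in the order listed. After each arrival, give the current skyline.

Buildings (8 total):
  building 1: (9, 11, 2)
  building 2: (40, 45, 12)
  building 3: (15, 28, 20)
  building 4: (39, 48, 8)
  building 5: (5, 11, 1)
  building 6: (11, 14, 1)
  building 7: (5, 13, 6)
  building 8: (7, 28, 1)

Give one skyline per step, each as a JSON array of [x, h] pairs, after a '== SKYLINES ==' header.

== SKYLINES ==
[[9,2],[11,0]]
[[9,2],[11,0],[40,12],[45,0]]
[[9,2],[11,0],[15,20],[28,0],[40,12],[45,0]]
[[9,2],[11,0],[15,20],[28,0],[39,8],[40,12],[45,8],[48,0]]
[[5,1],[9,2],[11,0],[15,20],[28,0],[39,8],[40,12],[45,8],[48,0]]
[[5,1],[9,2],[11,1],[14,0],[15,20],[28,0],[39,8],[40,12],[45,8],[48,0]]
[[5,6],[13,1],[14,0],[15,20],[28,0],[39,8],[40,12],[45,8],[48,0]]
[[5,6],[13,1],[15,20],[28,0],[39,8],[40,12],[45,8],[48,0]]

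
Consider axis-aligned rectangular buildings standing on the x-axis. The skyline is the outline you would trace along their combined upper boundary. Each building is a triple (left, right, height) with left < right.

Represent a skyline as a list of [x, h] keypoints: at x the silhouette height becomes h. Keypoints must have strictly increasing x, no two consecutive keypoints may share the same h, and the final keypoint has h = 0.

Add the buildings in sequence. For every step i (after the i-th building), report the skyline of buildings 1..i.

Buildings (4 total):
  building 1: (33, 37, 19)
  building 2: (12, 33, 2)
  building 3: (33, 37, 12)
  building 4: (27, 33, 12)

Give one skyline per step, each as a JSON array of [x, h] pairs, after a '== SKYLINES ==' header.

== SKYLINES ==
[[33,19],[37,0]]
[[12,2],[33,19],[37,0]]
[[12,2],[33,19],[37,0]]
[[12,2],[27,12],[33,19],[37,0]]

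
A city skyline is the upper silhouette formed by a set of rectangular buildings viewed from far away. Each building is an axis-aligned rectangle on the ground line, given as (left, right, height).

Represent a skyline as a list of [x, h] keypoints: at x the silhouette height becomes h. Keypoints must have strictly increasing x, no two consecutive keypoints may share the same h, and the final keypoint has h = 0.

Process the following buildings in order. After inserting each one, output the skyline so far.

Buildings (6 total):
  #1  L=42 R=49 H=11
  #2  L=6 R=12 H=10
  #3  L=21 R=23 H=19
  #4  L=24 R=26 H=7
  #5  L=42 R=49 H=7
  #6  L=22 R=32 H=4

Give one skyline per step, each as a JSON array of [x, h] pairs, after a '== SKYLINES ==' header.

== SKYLINES ==
[[42,11],[49,0]]
[[6,10],[12,0],[42,11],[49,0]]
[[6,10],[12,0],[21,19],[23,0],[42,11],[49,0]]
[[6,10],[12,0],[21,19],[23,0],[24,7],[26,0],[42,11],[49,0]]
[[6,10],[12,0],[21,19],[23,0],[24,7],[26,0],[42,11],[49,0]]
[[6,10],[12,0],[21,19],[23,4],[24,7],[26,4],[32,0],[42,11],[49,0]]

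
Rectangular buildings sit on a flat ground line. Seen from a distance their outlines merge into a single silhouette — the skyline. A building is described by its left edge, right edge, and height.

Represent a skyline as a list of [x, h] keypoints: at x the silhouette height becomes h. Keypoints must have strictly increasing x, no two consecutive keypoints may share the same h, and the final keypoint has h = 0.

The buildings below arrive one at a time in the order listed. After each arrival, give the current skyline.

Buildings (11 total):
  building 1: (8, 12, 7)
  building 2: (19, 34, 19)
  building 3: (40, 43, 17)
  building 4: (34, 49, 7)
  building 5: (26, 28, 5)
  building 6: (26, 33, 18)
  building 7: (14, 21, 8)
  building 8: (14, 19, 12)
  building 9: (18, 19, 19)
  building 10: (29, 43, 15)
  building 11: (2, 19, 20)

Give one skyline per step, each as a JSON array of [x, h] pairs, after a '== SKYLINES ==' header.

== SKYLINES ==
[[8,7],[12,0]]
[[8,7],[12,0],[19,19],[34,0]]
[[8,7],[12,0],[19,19],[34,0],[40,17],[43,0]]
[[8,7],[12,0],[19,19],[34,7],[40,17],[43,7],[49,0]]
[[8,7],[12,0],[19,19],[34,7],[40,17],[43,7],[49,0]]
[[8,7],[12,0],[19,19],[34,7],[40,17],[43,7],[49,0]]
[[8,7],[12,0],[14,8],[19,19],[34,7],[40,17],[43,7],[49,0]]
[[8,7],[12,0],[14,12],[19,19],[34,7],[40,17],[43,7],[49,0]]
[[8,7],[12,0],[14,12],[18,19],[34,7],[40,17],[43,7],[49,0]]
[[8,7],[12,0],[14,12],[18,19],[34,15],[40,17],[43,7],[49,0]]
[[2,20],[19,19],[34,15],[40,17],[43,7],[49,0]]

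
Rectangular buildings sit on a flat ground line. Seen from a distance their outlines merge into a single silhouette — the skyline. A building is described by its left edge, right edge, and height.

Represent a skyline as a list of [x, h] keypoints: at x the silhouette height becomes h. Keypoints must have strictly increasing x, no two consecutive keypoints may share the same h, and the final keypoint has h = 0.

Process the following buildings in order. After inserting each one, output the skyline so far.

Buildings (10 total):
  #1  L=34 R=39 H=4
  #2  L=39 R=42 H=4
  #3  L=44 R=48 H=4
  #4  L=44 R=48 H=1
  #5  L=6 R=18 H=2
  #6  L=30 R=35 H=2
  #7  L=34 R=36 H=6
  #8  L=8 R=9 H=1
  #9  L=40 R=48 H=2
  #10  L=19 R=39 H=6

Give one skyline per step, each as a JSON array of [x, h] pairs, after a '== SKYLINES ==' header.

== SKYLINES ==
[[34,4],[39,0]]
[[34,4],[42,0]]
[[34,4],[42,0],[44,4],[48,0]]
[[34,4],[42,0],[44,4],[48,0]]
[[6,2],[18,0],[34,4],[42,0],[44,4],[48,0]]
[[6,2],[18,0],[30,2],[34,4],[42,0],[44,4],[48,0]]
[[6,2],[18,0],[30,2],[34,6],[36,4],[42,0],[44,4],[48,0]]
[[6,2],[18,0],[30,2],[34,6],[36,4],[42,0],[44,4],[48,0]]
[[6,2],[18,0],[30,2],[34,6],[36,4],[42,2],[44,4],[48,0]]
[[6,2],[18,0],[19,6],[39,4],[42,2],[44,4],[48,0]]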